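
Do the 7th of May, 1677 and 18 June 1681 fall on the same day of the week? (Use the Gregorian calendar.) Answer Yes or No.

No

From May 7, 1677 to Jun 18, 1681 is 1503 days.
1503 mod 7 = 5, so they are different weekdays.
(May 7, 1677 is a Friday; Jun 18, 1681 is a Wednesday.)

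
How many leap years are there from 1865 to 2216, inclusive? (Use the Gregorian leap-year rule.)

85

Multiples of 4 in [1865,2216]: 88.
Of those, multiples of 100: 4 (not leap unless ÷400).
Multiples of 400: 1.
Leap years = 88 − 4 + 1 = 85.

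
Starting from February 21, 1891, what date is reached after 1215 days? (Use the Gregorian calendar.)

+365 (one year) → Feb 21, 1892 (850 left).
+366 (one year; includes Feb 29, 1892) → Feb 21, 1893 (484 left).
+365 (one year) → Feb 21, 1894 (119 left).
Feb has 28 days: +8 → Mar 1, 1894 (111 left).
Mar has 31 days: +31 → Apr 1, 1894 (80 left).
Apr has 30 days: +30 → May 1, 1894 (50 left).
May has 31 days: +31 → Jun 1, 1894 (19 left).
+19 → Jun 20, 1894.

June 20, 1894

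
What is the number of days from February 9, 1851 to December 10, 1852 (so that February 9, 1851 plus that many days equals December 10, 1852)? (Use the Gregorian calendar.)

670

Feb 9, 1851 → Feb 9, 1852: 365 days.
Feb 9, 1852 → Mar 9, 1852: 29 days (February has 29).
Mar 9, 1852 → Apr 9, 1852: 31 days (March has 31).
Apr 9, 1852 → May 9, 1852: 30 days (April has 30).
May 9, 1852 → Jun 9, 1852: 31 days (May has 31).
Jun 9, 1852 → Jul 9, 1852: 30 days (June has 30).
Jul 9, 1852 → Aug 9, 1852: 31 days (July has 31).
Aug 9, 1852 → Sep 9, 1852: 31 days (August has 31).
Sep 9, 1852 → Oct 9, 1852: 30 days (September has 30).
Oct 9, 1852 → Nov 9, 1852: 31 days (October has 31).
Nov 9, 1852 → Dec 9, 1852: 30 days (November has 30).
Dec 9, 1852 → Dec 10, 1852: 1 days.
Total: 670 days.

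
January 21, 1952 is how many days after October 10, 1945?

Oct 10, 1945 → Oct 10, 1946: 365 days.
Oct 10, 1946 → Oct 10, 1947: 365 days.
Oct 10, 1947 → Oct 10, 1948: 366 days (Feb 29, 1948 is in that span).
Oct 10, 1948 → Oct 10, 1949: 365 days.
Oct 10, 1949 → Oct 10, 1950: 365 days.
Oct 10, 1950 → Oct 10, 1951: 365 days.
Oct 10, 1951 → Nov 10, 1951: 31 days (October has 31).
Nov 10, 1951 → Dec 10, 1951: 30 days (November has 30).
Dec 10, 1951 → Jan 10, 1952: 31 days (December has 31).
Jan 10, 1952 → Jan 21, 1952: 11 days.
Total: 2294 days.

2294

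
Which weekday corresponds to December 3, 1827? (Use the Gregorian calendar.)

Doomsday rule: the anchor day for the 1800s is Friday. For year 27: 27÷12 = 2 r 3, and 3÷4 = 0, so 2+3+0 = 5.
Friday + 5 ≡ Wednesday — that's 1827's doomsday.
In December the doomsday date is Dec 12.
Dec 3 is 9 days before Dec 12; 9 mod 7 = 2, so Wednesday − 2 = Monday.

Monday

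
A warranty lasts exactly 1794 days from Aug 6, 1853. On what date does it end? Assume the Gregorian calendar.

+365 (one year) → Aug 6, 1854 (1429 left).
+365 (one year) → Aug 6, 1855 (1064 left).
+366 (one year; includes Feb 29, 1856) → Aug 6, 1856 (698 left).
+365 (one year) → Aug 6, 1857 (333 left).
Aug has 31 days: +26 → Sep 1, 1857 (307 left).
Sep has 30 days: +30 → Oct 1, 1857 (277 left).
Oct has 31 days: +31 → Nov 1, 1857 (246 left).
Nov has 30 days: +30 → Dec 1, 1857 (216 left).
Dec has 31 days: +31 → Jan 1, 1858 (185 left).
Jan has 31 days: +31 → Feb 1, 1858 (154 left).
Feb has 28 days: +28 → Mar 1, 1858 (126 left).
Mar has 31 days: +31 → Apr 1, 1858 (95 left).
Apr has 30 days: +30 → May 1, 1858 (65 left).
May has 31 days: +31 → Jun 1, 1858 (34 left).
Jun has 30 days: +30 → Jul 1, 1858 (4 left).
+4 → Jul 5, 1858.

July 5, 1858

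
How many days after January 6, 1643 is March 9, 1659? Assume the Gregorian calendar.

Jan 6, 1643 → Jan 6, 1644: 365 days.
Jan 6, 1644 → Jan 6, 1645: 366 days (Feb 29, 1644 is in that span).
Jan 6, 1645 → Jan 6, 1646: 365 days.
Jan 6, 1646 → Jan 6, 1647: 365 days.
Jan 6, 1647 → Jan 6, 1648: 365 days.
Jan 6, 1648 → Jan 6, 1649: 366 days (Feb 29, 1648 is in that span).
Jan 6, 1649 → Jan 6, 1650: 365 days.
Jan 6, 1650 → Jan 6, 1651: 365 days.
Jan 6, 1651 → Jan 6, 1652: 365 days.
Jan 6, 1652 → Jan 6, 1653: 366 days (Feb 29, 1652 is in that span).
Jan 6, 1653 → Jan 6, 1654: 365 days.
Jan 6, 1654 → Jan 6, 1655: 365 days.
Jan 6, 1655 → Jan 6, 1656: 365 days.
Jan 6, 1656 → Jan 6, 1657: 366 days (Feb 29, 1656 is in that span).
Jan 6, 1657 → Jan 6, 1658: 365 days.
Jan 6, 1658 → Jan 6, 1659: 365 days.
Jan 6, 1659 → Feb 6, 1659: 31 days (January has 31).
Feb 6, 1659 → Mar 6, 1659: 28 days (February has 28).
Mar 6, 1659 → Mar 9, 1659: 3 days.
Total: 5906 days.

5906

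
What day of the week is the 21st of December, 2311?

Doomsday rule: the anchor day for the 2300s is Wednesday. For year 11: 11÷12 = 0 r 11, and 11÷4 = 2, so 0+11+2 = 13.
Wednesday + 13 ≡ Tuesday — that's 2311's doomsday.
In December the doomsday date is Dec 12.
Dec 21 is 9 days after Dec 12; 9 mod 7 = 2, so Tuesday + 2 = Thursday.

Thursday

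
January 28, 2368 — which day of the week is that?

Doomsday rule: the anchor day for the 2300s is Wednesday. For year 68: 68÷12 = 5 r 8, and 8÷4 = 2, so 5+8+2 = 15.
Wednesday + 15 ≡ Thursday — that's 2368's doomsday.
In January the doomsday date is Jan 4 (2368 is a leap year (divisible by 4)).
Jan 28 is 24 days after Jan 4; 24 mod 7 = 3, so Thursday + 3 = Sunday.

Sunday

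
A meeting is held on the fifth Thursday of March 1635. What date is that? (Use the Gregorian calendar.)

March 1, 1635 is a Thursday.
The first Thursday is therefore March 1 (same day).
The fifth Thursday is 1 + 4×7 = March 29.

March 29, 1635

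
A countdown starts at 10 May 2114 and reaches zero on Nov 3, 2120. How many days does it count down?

May 10, 2114 → May 10, 2115: 365 days.
May 10, 2115 → May 10, 2116: 366 days (Feb 29, 2116 is in that span).
May 10, 2116 → May 10, 2117: 365 days.
May 10, 2117 → May 10, 2118: 365 days.
May 10, 2118 → May 10, 2119: 365 days.
May 10, 2119 → May 10, 2120: 366 days (Feb 29, 2120 is in that span).
May 10, 2120 → Jun 10, 2120: 31 days (May has 31).
Jun 10, 2120 → Jul 10, 2120: 30 days (June has 30).
Jul 10, 2120 → Aug 10, 2120: 31 days (July has 31).
Aug 10, 2120 → Sep 10, 2120: 31 days (August has 31).
Sep 10, 2120 → Oct 10, 2120: 30 days (September has 30).
Oct 10, 2120 → Nov 3, 2120: 24 days.
Total: 2369 days.

2369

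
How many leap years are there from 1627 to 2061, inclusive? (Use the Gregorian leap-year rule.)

Multiples of 4 in [1627,2061]: 109.
Of those, multiples of 100: 4 (not leap unless ÷400).
Multiples of 400: 1.
Leap years = 109 − 4 + 1 = 106.

106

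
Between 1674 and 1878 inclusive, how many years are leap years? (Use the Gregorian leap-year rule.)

Multiples of 4 in [1674,1878]: 51.
Of those, multiples of 100: 2 (not leap unless ÷400).
Multiples of 400: 0.
Leap years = 51 − 2 + 0 = 49.

49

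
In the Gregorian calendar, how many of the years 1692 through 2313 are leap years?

150

Multiples of 4 in [1692,2313]: 156.
Of those, multiples of 100: 7 (not leap unless ÷400).
Multiples of 400: 1.
Leap years = 156 − 7 + 1 = 150.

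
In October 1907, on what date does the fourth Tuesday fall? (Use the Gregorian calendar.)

October 22, 1907

October 1, 1907 is a Tuesday.
The first Tuesday is therefore October 1 (same day).
The fourth Tuesday is 1 + 3×7 = October 22.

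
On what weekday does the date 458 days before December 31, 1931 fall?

Dec 31, 1931 is a Thursday.
458 mod 7 = 3, so 458 days before a Thursday is Thursday − 3 = Monday.

Monday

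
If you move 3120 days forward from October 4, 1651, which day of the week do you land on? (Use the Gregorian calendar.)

Monday

Oct 4, 1651 is a Wednesday.
3120 mod 7 = 5, so 3120 days after a Wednesday is Wednesday + 5 = Monday.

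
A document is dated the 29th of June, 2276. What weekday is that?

Doomsday rule: the anchor day for the 2200s is Friday. For year 76: 76÷12 = 6 r 4, and 4÷4 = 1, so 6+4+1 = 11.
Friday + 11 ≡ Tuesday — that's 2276's doomsday.
In June the doomsday date is Jun 6.
Jun 29 is 23 days after Jun 6; 23 mod 7 = 2, so Tuesday + 2 = Thursday.

Thursday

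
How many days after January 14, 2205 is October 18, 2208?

Jan 14, 2205 → Jan 14, 2206: 365 days.
Jan 14, 2206 → Jan 14, 2207: 365 days.
Jan 14, 2207 → Jan 14, 2208: 365 days.
Jan 14, 2208 → Feb 14, 2208: 31 days (January has 31).
Feb 14, 2208 → Mar 14, 2208: 29 days (February has 29).
Mar 14, 2208 → Apr 14, 2208: 31 days (March has 31).
Apr 14, 2208 → May 14, 2208: 30 days (April has 30).
May 14, 2208 → Jun 14, 2208: 31 days (May has 31).
Jun 14, 2208 → Jul 14, 2208: 30 days (June has 30).
Jul 14, 2208 → Aug 14, 2208: 31 days (July has 31).
Aug 14, 2208 → Sep 14, 2208: 31 days (August has 31).
Sep 14, 2208 → Oct 14, 2208: 30 days (September has 30).
Oct 14, 2208 → Oct 18, 2208: 4 days.
Total: 1373 days.

1373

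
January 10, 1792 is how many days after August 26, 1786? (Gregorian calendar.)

1963

Aug 26, 1786 → Aug 26, 1787: 365 days.
Aug 26, 1787 → Aug 26, 1788: 366 days (Feb 29, 1788 is in that span).
Aug 26, 1788 → Aug 26, 1789: 365 days.
Aug 26, 1789 → Aug 26, 1790: 365 days.
Aug 26, 1790 → Aug 26, 1791: 365 days.
Aug 26, 1791 → Sep 26, 1791: 31 days (August has 31).
Sep 26, 1791 → Oct 26, 1791: 30 days (September has 30).
Oct 26, 1791 → Nov 26, 1791: 31 days (October has 31).
Nov 26, 1791 → Dec 26, 1791: 30 days (November has 30).
Dec 26, 1791 → Jan 10, 1792: 15 days.
Total: 1963 days.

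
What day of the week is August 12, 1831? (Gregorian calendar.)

Doomsday rule: the anchor day for the 1800s is Friday. For year 31: 31÷12 = 2 r 7, and 7÷4 = 1, so 2+7+1 = 10.
Friday + 10 ≡ Monday — that's 1831's doomsday.
In August the doomsday date is Aug 8.
Aug 12 is 4 days after Aug 8; 4 mod 7 = 4, so Monday + 4 = Friday.

Friday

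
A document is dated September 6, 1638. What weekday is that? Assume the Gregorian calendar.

Doomsday rule: the anchor day for the 1600s is Tuesday. For year 38: 38÷12 = 3 r 2, and 2÷4 = 0, so 3+2+0 = 5.
Tuesday + 5 ≡ Sunday — that's 1638's doomsday.
In September the doomsday date is Sep 5.
Sep 6 is 1 day after Sep 5; 1 mod 7 = 1, so Sunday + 1 = Monday.

Monday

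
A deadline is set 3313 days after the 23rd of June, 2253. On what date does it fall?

July 19, 2262

+365 (one year) → Jun 23, 2254 (2948 left).
+365 (one year) → Jun 23, 2255 (2583 left).
+366 (one year; includes Feb 29, 2256) → Jun 23, 2256 (2217 left).
+365 (one year) → Jun 23, 2257 (1852 left).
+365 (one year) → Jun 23, 2258 (1487 left).
+365 (one year) → Jun 23, 2259 (1122 left).
+366 (one year; includes Feb 29, 2260) → Jun 23, 2260 (756 left).
+365 (one year) → Jun 23, 2261 (391 left).
Jun has 30 days: +8 → Jul 1, 2261 (383 left).
Jul has 31 days: +31 → Aug 1, 2261 (352 left).
Aug has 31 days: +31 → Sep 1, 2261 (321 left).
Sep has 30 days: +30 → Oct 1, 2261 (291 left).
Oct has 31 days: +31 → Nov 1, 2261 (260 left).
Nov has 30 days: +30 → Dec 1, 2261 (230 left).
Dec has 31 days: +31 → Jan 1, 2262 (199 left).
Jan has 31 days: +31 → Feb 1, 2262 (168 left).
Feb has 28 days: +28 → Mar 1, 2262 (140 left).
Mar has 31 days: +31 → Apr 1, 2262 (109 left).
Apr has 30 days: +30 → May 1, 2262 (79 left).
May has 31 days: +31 → Jun 1, 2262 (48 left).
Jun has 30 days: +30 → Jul 1, 2262 (18 left).
+18 → Jul 19, 2262.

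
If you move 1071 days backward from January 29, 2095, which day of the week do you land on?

First find the weekday of Jan 29, 2095. Doomsday rule: the anchor day for the 2000s is Tuesday. For year 95: 95÷12 = 7 r 11, and 11÷4 = 2, so 7+11+2 = 20.
Tuesday + 20 ≡ Monday — that's 2095's doomsday.
In January the doomsday date is Jan 3 (2095 is not a leap year).
Jan 29 is 26 days after Jan 3; 26 mod 7 = 5, so Monday + 5 = Saturday.
1071 mod 7 = 0, so 1071 days before a Saturday is Saturday − 0 = Saturday.

Saturday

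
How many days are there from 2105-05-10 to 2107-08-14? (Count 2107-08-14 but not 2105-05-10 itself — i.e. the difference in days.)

826

May 10, 2105 → May 10, 2106: 365 days.
May 10, 2106 → May 10, 2107: 365 days.
May 10, 2107 → Jun 10, 2107: 31 days (May has 31).
Jun 10, 2107 → Jul 10, 2107: 30 days (June has 30).
Jul 10, 2107 → Aug 10, 2107: 31 days (July has 31).
Aug 10, 2107 → Aug 14, 2107: 4 days.
Total: 826 days.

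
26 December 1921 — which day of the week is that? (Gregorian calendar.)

Doomsday rule: the anchor day for the 1900s is Wednesday. For year 21: 21÷12 = 1 r 9, and 9÷4 = 2, so 1+9+2 = 12.
Wednesday + 12 ≡ Monday — that's 1921's doomsday.
In December the doomsday date is Dec 12.
Dec 26 is 14 days after Dec 12; 14 mod 7 = 0, so Monday + 0 = Monday.

Monday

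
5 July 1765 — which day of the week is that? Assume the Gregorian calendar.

Friday

Doomsday rule: the anchor day for the 1700s is Sunday. For year 65: 65÷12 = 5 r 5, and 5÷4 = 1, so 5+5+1 = 11.
Sunday + 11 ≡ Thursday — that's 1765's doomsday.
In July the doomsday date is Jul 11.
Jul 5 is 6 days before Jul 11; 6 mod 7 = 6, so Thursday − 6 = Friday.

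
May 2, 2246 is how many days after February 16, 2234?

4458

Feb 16, 2234 → Feb 16, 2235: 365 days.
Feb 16, 2235 → Feb 16, 2236: 365 days.
Feb 16, 2236 → Feb 16, 2237: 366 days (Feb 29, 2236 is in that span).
Feb 16, 2237 → Feb 16, 2238: 365 days.
Feb 16, 2238 → Feb 16, 2239: 365 days.
Feb 16, 2239 → Feb 16, 2240: 365 days.
Feb 16, 2240 → Feb 16, 2241: 366 days (Feb 29, 2240 is in that span).
Feb 16, 2241 → Feb 16, 2242: 365 days.
Feb 16, 2242 → Feb 16, 2243: 365 days.
Feb 16, 2243 → Feb 16, 2244: 365 days.
Feb 16, 2244 → Feb 16, 2245: 366 days (Feb 29, 2244 is in that span).
Feb 16, 2245 → Feb 16, 2246: 365 days.
Feb 16, 2246 → Mar 16, 2246: 28 days (February has 28).
Mar 16, 2246 → Apr 16, 2246: 31 days (March has 31).
Apr 16, 2246 → May 2, 2246: 16 days.
Total: 4458 days.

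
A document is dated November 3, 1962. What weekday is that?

January 1, 1962 is a Monday.
Jan 1, 1962 → Feb 1, 1962: 31 days (January has 31).
Feb 1, 1962 → Mar 1, 1962: 28 days (February has 28).
Mar 1, 1962 → Apr 1, 1962: 31 days (March has 31).
Apr 1, 1962 → May 1, 1962: 30 days (April has 30).
May 1, 1962 → Jun 1, 1962: 31 days (May has 31).
Jun 1, 1962 → Jul 1, 1962: 30 days (June has 30).
Jul 1, 1962 → Aug 1, 1962: 31 days (July has 31).
Aug 1, 1962 → Sep 1, 1962: 31 days (August has 31).
Sep 1, 1962 → Oct 1, 1962: 30 days (September has 30).
Oct 1, 1962 → Nov 1, 1962: 31 days (October has 31).
Nov 1, 1962 → Nov 3, 1962: 2 days.
Total: 306 days.
306 mod 7 = 5, so Monday + 5 = Saturday.

Saturday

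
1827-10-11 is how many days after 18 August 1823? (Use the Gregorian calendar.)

Aug 18, 1823 → Aug 18, 1824: 366 days (Feb 29, 1824 is in that span).
Aug 18, 1824 → Aug 18, 1825: 365 days.
Aug 18, 1825 → Aug 18, 1826: 365 days.
Aug 18, 1826 → Aug 18, 1827: 365 days.
Aug 18, 1827 → Sep 18, 1827: 31 days (August has 31).
Sep 18, 1827 → Oct 11, 1827: 23 days.
Total: 1515 days.

1515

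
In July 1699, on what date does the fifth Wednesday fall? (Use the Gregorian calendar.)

July 29, 1699

July 1, 1699 is a Wednesday.
The first Wednesday is therefore July 1 (same day).
The fifth Wednesday is 1 + 4×7 = July 29.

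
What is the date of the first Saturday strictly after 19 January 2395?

January 21, 2395

Jan 19, 2395 is a Thursday.
From Thursday to the next Saturday is 2 days.
Jan 19, 2395 + 2 = Jan 21, 2395.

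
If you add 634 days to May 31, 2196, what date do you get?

February 24, 2198

+365 (one year) → May 31, 2197 (269 left).
May has 31 days: +1 → Jun 1, 2197 (268 left).
Jun has 30 days: +30 → Jul 1, 2197 (238 left).
Jul has 31 days: +31 → Aug 1, 2197 (207 left).
Aug has 31 days: +31 → Sep 1, 2197 (176 left).
Sep has 30 days: +30 → Oct 1, 2197 (146 left).
Oct has 31 days: +31 → Nov 1, 2197 (115 left).
Nov has 30 days: +30 → Dec 1, 2197 (85 left).
Dec has 31 days: +31 → Jan 1, 2198 (54 left).
Jan has 31 days: +31 → Feb 1, 2198 (23 left).
+23 → Feb 24, 2198.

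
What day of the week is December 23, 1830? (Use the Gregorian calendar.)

Thursday

Doomsday rule: the anchor day for the 1800s is Friday. For year 30: 30÷12 = 2 r 6, and 6÷4 = 1, so 2+6+1 = 9.
Friday + 9 ≡ Sunday — that's 1830's doomsday.
In December the doomsday date is Dec 12.
Dec 23 is 11 days after Dec 12; 11 mod 7 = 4, so Sunday + 4 = Thursday.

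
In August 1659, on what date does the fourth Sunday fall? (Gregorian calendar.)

August 1, 1659 is a Friday.
The first Sunday is therefore August 3 (2 days later).
The fourth Sunday is 3 + 3×7 = August 24.

August 24, 1659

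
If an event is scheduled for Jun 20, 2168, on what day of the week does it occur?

January 1, 2168 is a Friday.
Jan 1, 2168 → Feb 1, 2168: 31 days (January has 31).
Feb 1, 2168 → Mar 1, 2168: 29 days (February has 29).
Mar 1, 2168 → Apr 1, 2168: 31 days (March has 31).
Apr 1, 2168 → May 1, 2168: 30 days (April has 30).
May 1, 2168 → Jun 1, 2168: 31 days (May has 31).
Jun 1, 2168 → Jun 20, 2168: 19 days.
Total: 171 days.
171 mod 7 = 3, so Friday + 3 = Monday.

Monday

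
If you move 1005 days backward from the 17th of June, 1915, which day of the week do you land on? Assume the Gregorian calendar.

Sunday

First find the weekday of Jun 17, 1915. Doomsday rule: the anchor day for the 1900s is Wednesday. For year 15: 15÷12 = 1 r 3, and 3÷4 = 0, so 1+3+0 = 4.
Wednesday + 4 ≡ Sunday — that's 1915's doomsday.
In June the doomsday date is Jun 6.
Jun 17 is 11 days after Jun 6; 11 mod 7 = 4, so Sunday + 4 = Thursday.
1005 mod 7 = 4, so 1005 days before a Thursday is Thursday − 4 = Sunday.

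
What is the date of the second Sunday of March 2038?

March 14, 2038

March 1, 2038 is a Monday.
The first Sunday is therefore March 7 (6 days later).
The second Sunday is 7 + 1×7 = March 14.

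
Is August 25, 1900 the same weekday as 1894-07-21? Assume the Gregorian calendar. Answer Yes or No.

Yes

From Jul 21, 1894 to Aug 25, 1900 is 2226 days.
2226 mod 7 = 0, so they are the same weekday.
(Jul 21, 1894 is a Saturday; Aug 25, 1900 is a Saturday.)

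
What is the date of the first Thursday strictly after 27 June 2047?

Jun 27, 2047 is a Thursday.
From Thursday to the next Thursday is 7 days.
Jun 27, 2047 + 7 = Jul 4, 2047.

July 4, 2047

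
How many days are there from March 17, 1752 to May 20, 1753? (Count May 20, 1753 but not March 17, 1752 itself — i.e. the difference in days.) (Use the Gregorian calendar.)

429

Mar 17, 1752 → Mar 17, 1753: 365 days.
Mar 17, 1753 → Apr 17, 1753: 31 days (March has 31).
Apr 17, 1753 → May 17, 1753: 30 days (April has 30).
May 17, 1753 → May 20, 1753: 3 days.
Total: 429 days.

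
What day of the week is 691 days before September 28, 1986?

Sep 28, 1986 is a Sunday.
691 mod 7 = 5, so 691 days before a Sunday is Sunday − 5 = Tuesday.

Tuesday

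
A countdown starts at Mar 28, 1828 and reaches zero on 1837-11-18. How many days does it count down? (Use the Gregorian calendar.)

3522

Mar 28, 1828 → Mar 28, 1829: 365 days.
Mar 28, 1829 → Mar 28, 1830: 365 days.
Mar 28, 1830 → Mar 28, 1831: 365 days.
Mar 28, 1831 → Mar 28, 1832: 366 days (Feb 29, 1832 is in that span).
Mar 28, 1832 → Mar 28, 1833: 365 days.
Mar 28, 1833 → Mar 28, 1834: 365 days.
Mar 28, 1834 → Mar 28, 1835: 365 days.
Mar 28, 1835 → Mar 28, 1836: 366 days (Feb 29, 1836 is in that span).
Mar 28, 1836 → Mar 28, 1837: 365 days.
Mar 28, 1837 → Apr 28, 1837: 31 days (March has 31).
Apr 28, 1837 → May 28, 1837: 30 days (April has 30).
May 28, 1837 → Jun 28, 1837: 31 days (May has 31).
Jun 28, 1837 → Jul 28, 1837: 30 days (June has 30).
Jul 28, 1837 → Aug 28, 1837: 31 days (July has 31).
Aug 28, 1837 → Sep 28, 1837: 31 days (August has 31).
Sep 28, 1837 → Oct 28, 1837: 30 days (September has 30).
Oct 28, 1837 → Nov 18, 1837: 21 days.
Total: 3522 days.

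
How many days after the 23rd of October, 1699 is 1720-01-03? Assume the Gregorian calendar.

7376

Oct 23, 1699 → Oct 23, 1700: 365 days.
Oct 23, 1700 → Oct 23, 1701: 365 days.
Oct 23, 1701 → Oct 23, 1702: 365 days.
Oct 23, 1702 → Oct 23, 1703: 365 days.
Oct 23, 1703 → Oct 23, 1704: 366 days (Feb 29, 1704 is in that span).
Oct 23, 1704 → Oct 23, 1705: 365 days.
Oct 23, 1705 → Oct 23, 1706: 365 days.
Oct 23, 1706 → Oct 23, 1707: 365 days.
Oct 23, 1707 → Oct 23, 1708: 366 days (Feb 29, 1708 is in that span).
Oct 23, 1708 → Oct 23, 1709: 365 days.
Oct 23, 1709 → Oct 23, 1710: 365 days.
Oct 23, 1710 → Oct 23, 1711: 365 days.
Oct 23, 1711 → Oct 23, 1712: 366 days (Feb 29, 1712 is in that span).
Oct 23, 1712 → Oct 23, 1713: 365 days.
Oct 23, 1713 → Oct 23, 1714: 365 days.
Oct 23, 1714 → Oct 23, 1715: 365 days.
Oct 23, 1715 → Oct 23, 1716: 366 days (Feb 29, 1716 is in that span).
Oct 23, 1716 → Oct 23, 1717: 365 days.
Oct 23, 1717 → Oct 23, 1718: 365 days.
Oct 23, 1718 → Oct 23, 1719: 365 days.
Oct 23, 1719 → Nov 23, 1719: 31 days (October has 31).
Nov 23, 1719 → Dec 23, 1719: 30 days (November has 30).
Dec 23, 1719 → Jan 3, 1720: 11 days.
Total: 7376 days.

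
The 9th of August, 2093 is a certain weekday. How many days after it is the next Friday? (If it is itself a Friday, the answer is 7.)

Aug 9, 2093 is a Sunday.
From Sunday to the next Friday is 5 days.

5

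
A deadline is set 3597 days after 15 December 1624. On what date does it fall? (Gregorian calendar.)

+365 (one year) → Dec 15, 1625 (3232 left).
+365 (one year) → Dec 15, 1626 (2867 left).
+365 (one year) → Dec 15, 1627 (2502 left).
+366 (one year; includes Feb 29, 1628) → Dec 15, 1628 (2136 left).
+365 (one year) → Dec 15, 1629 (1771 left).
+365 (one year) → Dec 15, 1630 (1406 left).
+365 (one year) → Dec 15, 1631 (1041 left).
+366 (one year; includes Feb 29, 1632) → Dec 15, 1632 (675 left).
+365 (one year) → Dec 15, 1633 (310 left).
Dec has 31 days: +17 → Jan 1, 1634 (293 left).
Jan has 31 days: +31 → Feb 1, 1634 (262 left).
Feb has 28 days: +28 → Mar 1, 1634 (234 left).
Mar has 31 days: +31 → Apr 1, 1634 (203 left).
Apr has 30 days: +30 → May 1, 1634 (173 left).
May has 31 days: +31 → Jun 1, 1634 (142 left).
Jun has 30 days: +30 → Jul 1, 1634 (112 left).
Jul has 31 days: +31 → Aug 1, 1634 (81 left).
Aug has 31 days: +31 → Sep 1, 1634 (50 left).
Sep has 30 days: +30 → Oct 1, 1634 (20 left).
+20 → Oct 21, 1634.

October 21, 1634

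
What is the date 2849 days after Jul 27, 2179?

+366 (one year; includes Feb 29, 2180) → Jul 27, 2180 (2483 left).
+365 (one year) → Jul 27, 2181 (2118 left).
+365 (one year) → Jul 27, 2182 (1753 left).
+365 (one year) → Jul 27, 2183 (1388 left).
+366 (one year; includes Feb 29, 2184) → Jul 27, 2184 (1022 left).
+365 (one year) → Jul 27, 2185 (657 left).
+365 (one year) → Jul 27, 2186 (292 left).
Jul has 31 days: +5 → Aug 1, 2186 (287 left).
Aug has 31 days: +31 → Sep 1, 2186 (256 left).
Sep has 30 days: +30 → Oct 1, 2186 (226 left).
Oct has 31 days: +31 → Nov 1, 2186 (195 left).
Nov has 30 days: +30 → Dec 1, 2186 (165 left).
Dec has 31 days: +31 → Jan 1, 2187 (134 left).
Jan has 31 days: +31 → Feb 1, 2187 (103 left).
Feb has 28 days: +28 → Mar 1, 2187 (75 left).
Mar has 31 days: +31 → Apr 1, 2187 (44 left).
Apr has 30 days: +30 → May 1, 2187 (14 left).
+14 → May 15, 2187.

May 15, 2187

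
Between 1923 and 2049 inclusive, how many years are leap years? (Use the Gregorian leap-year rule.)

Multiples of 4 in [1923,2049]: 32.
Of those, multiples of 100: 1 (not leap unless ÷400).
Multiples of 400: 1.
Leap years = 32 − 1 + 1 = 32.

32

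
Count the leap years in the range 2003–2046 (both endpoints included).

11

Multiples of 4 in [2003,2046]: 11.
Of those, multiples of 100: 0 (not leap unless ÷400).
Multiples of 400: 0.
Leap years = 11 − 0 + 0 = 11.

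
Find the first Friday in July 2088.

July 2, 2088

July 1, 2088 is a Thursday.
The first Friday is therefore July 2 (1 days later).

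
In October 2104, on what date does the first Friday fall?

October 3, 2104

October 1, 2104 is a Wednesday.
The first Friday is therefore October 3 (2 days later).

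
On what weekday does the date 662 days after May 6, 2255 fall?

May 6, 2255 is a Sunday.
662 mod 7 = 4, so 662 days after a Sunday is Sunday + 4 = Thursday.

Thursday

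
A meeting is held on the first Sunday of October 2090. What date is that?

October 1, 2090 is a Sunday.
The first Sunday is therefore October 1 (same day).

October 1, 2090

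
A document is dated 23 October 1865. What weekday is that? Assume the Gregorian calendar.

Monday

Doomsday rule: the anchor day for the 1800s is Friday. For year 65: 65÷12 = 5 r 5, and 5÷4 = 1, so 5+5+1 = 11.
Friday + 11 ≡ Tuesday — that's 1865's doomsday.
In October the doomsday date is Oct 10.
Oct 23 is 13 days after Oct 10; 13 mod 7 = 6, so Tuesday + 6 = Monday.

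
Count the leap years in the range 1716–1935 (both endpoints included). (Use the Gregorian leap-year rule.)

Multiples of 4 in [1716,1935]: 55.
Of those, multiples of 100: 2 (not leap unless ÷400).
Multiples of 400: 0.
Leap years = 55 − 2 + 0 = 53.

53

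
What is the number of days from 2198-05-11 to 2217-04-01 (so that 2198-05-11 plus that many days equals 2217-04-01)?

May 11, 2198 → May 11, 2199: 365 days.
May 11, 2199 → May 11, 2200: 365 days.
May 11, 2200 → May 11, 2201: 365 days.
May 11, 2201 → May 11, 2202: 365 days.
May 11, 2202 → May 11, 2203: 365 days.
May 11, 2203 → May 11, 2204: 366 days (Feb 29, 2204 is in that span).
May 11, 2204 → May 11, 2205: 365 days.
May 11, 2205 → May 11, 2206: 365 days.
May 11, 2206 → May 11, 2207: 365 days.
May 11, 2207 → May 11, 2208: 366 days (Feb 29, 2208 is in that span).
May 11, 2208 → May 11, 2209: 365 days.
May 11, 2209 → May 11, 2210: 365 days.
May 11, 2210 → May 11, 2211: 365 days.
May 11, 2211 → May 11, 2212: 366 days (Feb 29, 2212 is in that span).
May 11, 2212 → May 11, 2213: 365 days.
May 11, 2213 → May 11, 2214: 365 days.
May 11, 2214 → May 11, 2215: 365 days.
May 11, 2215 → May 11, 2216: 366 days (Feb 29, 2216 is in that span).
May 11, 2216 → Jun 11, 2216: 31 days (May has 31).
Jun 11, 2216 → Jul 11, 2216: 30 days (June has 30).
Jul 11, 2216 → Aug 11, 2216: 31 days (July has 31).
Aug 11, 2216 → Sep 11, 2216: 31 days (August has 31).
Sep 11, 2216 → Oct 11, 2216: 30 days (September has 30).
Oct 11, 2216 → Nov 11, 2216: 31 days (October has 31).
Nov 11, 2216 → Dec 11, 2216: 30 days (November has 30).
Dec 11, 2216 → Jan 11, 2217: 31 days (December has 31).
Jan 11, 2217 → Feb 11, 2217: 31 days (January has 31).
Feb 11, 2217 → Mar 11, 2217: 28 days (February has 28).
Mar 11, 2217 → Apr 1, 2217: 21 days.
Total: 6899 days.

6899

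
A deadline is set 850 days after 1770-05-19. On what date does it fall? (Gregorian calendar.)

+365 (one year) → May 19, 1771 (485 left).
+366 (one year; includes Feb 29, 1772) → May 19, 1772 (119 left).
May has 31 days: +13 → Jun 1, 1772 (106 left).
Jun has 30 days: +30 → Jul 1, 1772 (76 left).
Jul has 31 days: +31 → Aug 1, 1772 (45 left).
Aug has 31 days: +31 → Sep 1, 1772 (14 left).
+14 → Sep 15, 1772.

September 15, 1772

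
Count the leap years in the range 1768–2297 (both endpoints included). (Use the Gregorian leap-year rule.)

129

Multiples of 4 in [1768,2297]: 133.
Of those, multiples of 100: 5 (not leap unless ÷400).
Multiples of 400: 1.
Leap years = 133 − 5 + 1 = 129.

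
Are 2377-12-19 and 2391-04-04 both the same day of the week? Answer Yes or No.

No

From Dec 19, 2377 to Apr 4, 2391 is 4854 days.
4854 mod 7 = 3, so they are different weekdays.
(Dec 19, 2377 is a Monday; Apr 4, 2391 is a Thursday.)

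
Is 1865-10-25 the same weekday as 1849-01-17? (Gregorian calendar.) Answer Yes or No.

Yes

From Jan 17, 1849 to Oct 25, 1865 is 6125 days.
6125 mod 7 = 0, so they are the same weekday.
(Jan 17, 1849 is a Wednesday; Oct 25, 1865 is a Wednesday.)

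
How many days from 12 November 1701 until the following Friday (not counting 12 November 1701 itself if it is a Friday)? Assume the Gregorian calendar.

6

Nov 12, 1701 is a Saturday.
From Saturday to the next Friday is 6 days.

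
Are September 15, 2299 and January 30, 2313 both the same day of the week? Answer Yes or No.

No

From Sep 15, 2299 to Jan 30, 2313 is 4885 days.
4885 mod 7 = 6, so they are different weekdays.
(Sep 15, 2299 is a Friday; Jan 30, 2313 is a Thursday.)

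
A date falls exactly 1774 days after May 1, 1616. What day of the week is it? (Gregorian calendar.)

May 1, 1616 is a Sunday.
1774 mod 7 = 3, so 1774 days after a Sunday is Sunday + 3 = Wednesday.

Wednesday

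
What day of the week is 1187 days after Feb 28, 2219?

Thursday

First find the weekday of Feb 28, 2219. Doomsday rule: the anchor day for the 2200s is Friday. For year 19: 19÷12 = 1 r 7, and 7÷4 = 1, so 1+7+1 = 9.
Friday + 9 ≡ Sunday — that's 2219's doomsday.
In February the doomsday date is Feb 28 (2219 is not a leap year).
Feb 28 is the doomsday itself: Sunday.
1187 mod 7 = 4, so 1187 days after a Sunday is Sunday + 4 = Thursday.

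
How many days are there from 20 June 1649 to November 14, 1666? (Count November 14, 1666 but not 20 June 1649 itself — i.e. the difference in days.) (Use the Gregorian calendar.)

6356

Jun 20, 1649 → Jun 20, 1650: 365 days.
Jun 20, 1650 → Jun 20, 1651: 365 days.
Jun 20, 1651 → Jun 20, 1652: 366 days (Feb 29, 1652 is in that span).
Jun 20, 1652 → Jun 20, 1653: 365 days.
Jun 20, 1653 → Jun 20, 1654: 365 days.
Jun 20, 1654 → Jun 20, 1655: 365 days.
Jun 20, 1655 → Jun 20, 1656: 366 days (Feb 29, 1656 is in that span).
Jun 20, 1656 → Jun 20, 1657: 365 days.
Jun 20, 1657 → Jun 20, 1658: 365 days.
Jun 20, 1658 → Jun 20, 1659: 365 days.
Jun 20, 1659 → Jun 20, 1660: 366 days (Feb 29, 1660 is in that span).
Jun 20, 1660 → Jun 20, 1661: 365 days.
Jun 20, 1661 → Jun 20, 1662: 365 days.
Jun 20, 1662 → Jun 20, 1663: 365 days.
Jun 20, 1663 → Jun 20, 1664: 366 days (Feb 29, 1664 is in that span).
Jun 20, 1664 → Jun 20, 1665: 365 days.
Jun 20, 1665 → Jun 20, 1666: 365 days.
Jun 20, 1666 → Jul 20, 1666: 30 days (June has 30).
Jul 20, 1666 → Aug 20, 1666: 31 days (July has 31).
Aug 20, 1666 → Sep 20, 1666: 31 days (August has 31).
Sep 20, 1666 → Oct 20, 1666: 30 days (September has 30).
Oct 20, 1666 → Nov 14, 1666: 25 days.
Total: 6356 days.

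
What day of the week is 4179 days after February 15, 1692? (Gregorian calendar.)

First find the weekday of Feb 15, 1692. Doomsday rule: the anchor day for the 1600s is Tuesday. For year 92: 92÷12 = 7 r 8, and 8÷4 = 2, so 7+8+2 = 17.
Tuesday + 17 ≡ Friday — that's 1692's doomsday.
In February the doomsday date is Feb 29 (1692 is a leap year (divisible by 4)).
Feb 15 is 14 days before Feb 29; 14 mod 7 = 0, so Friday − 0 = Friday.
4179 mod 7 = 0, so 4179 days after a Friday is Friday + 0 = Friday.

Friday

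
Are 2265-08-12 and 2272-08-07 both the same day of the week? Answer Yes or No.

From Aug 12, 2265 to Aug 7, 2272 is 2552 days.
2552 mod 7 = 4, so they are different weekdays.
(Aug 12, 2265 is a Saturday; Aug 7, 2272 is a Wednesday.)

No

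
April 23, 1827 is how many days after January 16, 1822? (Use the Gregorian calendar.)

1923

Jan 16, 1822 → Jan 16, 1823: 365 days.
Jan 16, 1823 → Jan 16, 1824: 365 days.
Jan 16, 1824 → Jan 16, 1825: 366 days (Feb 29, 1824 is in that span).
Jan 16, 1825 → Jan 16, 1826: 365 days.
Jan 16, 1826 → Jan 16, 1827: 365 days.
Jan 16, 1827 → Feb 16, 1827: 31 days (January has 31).
Feb 16, 1827 → Mar 16, 1827: 28 days (February has 28).
Mar 16, 1827 → Apr 16, 1827: 31 days (March has 31).
Apr 16, 1827 → Apr 23, 1827: 7 days.
Total: 1923 days.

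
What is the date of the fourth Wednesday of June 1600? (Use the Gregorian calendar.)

June 1, 1600 is a Thursday.
The first Wednesday is therefore June 7 (6 days later).
The fourth Wednesday is 7 + 3×7 = June 28.

June 28, 1600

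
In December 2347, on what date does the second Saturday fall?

December 13, 2347

December 1, 2347 is a Monday.
The first Saturday is therefore December 6 (5 days later).
The second Saturday is 6 + 1×7 = December 13.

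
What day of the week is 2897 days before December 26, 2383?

First find the weekday of Dec 26, 2383. Doomsday rule: the anchor day for the 2300s is Wednesday. For year 83: 83÷12 = 6 r 11, and 11÷4 = 2, so 6+11+2 = 19.
Wednesday + 19 ≡ Monday — that's 2383's doomsday.
In December the doomsday date is Dec 12.
Dec 26 is 14 days after Dec 12; 14 mod 7 = 0, so Monday + 0 = Monday.
2897 mod 7 = 6, so 2897 days before a Monday is Monday − 6 = Tuesday.

Tuesday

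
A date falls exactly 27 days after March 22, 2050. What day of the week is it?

Mar 22, 2050 is a Tuesday.
27 mod 7 = 6, so 27 days after a Tuesday is Tuesday + 6 = Monday.

Monday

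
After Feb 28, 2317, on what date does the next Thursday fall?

Feb 28, 2317 is a Wednesday.
From Wednesday to the next Thursday is 1 day.
Feb 28, 2317 + 1 = Mar 1, 2317.

March 1, 2317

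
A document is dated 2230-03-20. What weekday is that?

Saturday

Doomsday rule: the anchor day for the 2200s is Friday. For year 30: 30÷12 = 2 r 6, and 6÷4 = 1, so 2+6+1 = 9.
Friday + 9 ≡ Sunday — that's 2230's doomsday.
In March the doomsday date is Mar 14.
Mar 20 is 6 days after Mar 14; 6 mod 7 = 6, so Sunday + 6 = Saturday.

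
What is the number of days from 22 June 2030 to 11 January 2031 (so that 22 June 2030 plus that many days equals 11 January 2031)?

203

Jun 22, 2030 → Jul 22, 2030: 30 days (June has 30).
Jul 22, 2030 → Aug 22, 2030: 31 days (July has 31).
Aug 22, 2030 → Sep 22, 2030: 31 days (August has 31).
Sep 22, 2030 → Oct 22, 2030: 30 days (September has 30).
Oct 22, 2030 → Nov 22, 2030: 31 days (October has 31).
Nov 22, 2030 → Dec 22, 2030: 30 days (November has 30).
Dec 22, 2030 → Jan 11, 2031: 20 days.
Total: 203 days.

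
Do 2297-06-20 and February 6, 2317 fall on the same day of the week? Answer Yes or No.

No

From Jun 20, 2297 to Feb 6, 2317 is 7170 days.
7170 mod 7 = 2, so they are different weekdays.
(Jun 20, 2297 is a Sunday; Feb 6, 2317 is a Tuesday.)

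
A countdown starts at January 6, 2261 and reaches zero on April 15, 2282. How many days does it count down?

Jan 6, 2261 → Jan 6, 2262: 365 days.
Jan 6, 2262 → Jan 6, 2263: 365 days.
Jan 6, 2263 → Jan 6, 2264: 365 days.
Jan 6, 2264 → Jan 6, 2265: 366 days (Feb 29, 2264 is in that span).
Jan 6, 2265 → Jan 6, 2266: 365 days.
Jan 6, 2266 → Jan 6, 2267: 365 days.
Jan 6, 2267 → Jan 6, 2268: 365 days.
Jan 6, 2268 → Jan 6, 2269: 366 days (Feb 29, 2268 is in that span).
Jan 6, 2269 → Jan 6, 2270: 365 days.
Jan 6, 2270 → Jan 6, 2271: 365 days.
Jan 6, 2271 → Jan 6, 2272: 365 days.
Jan 6, 2272 → Jan 6, 2273: 366 days (Feb 29, 2272 is in that span).
Jan 6, 2273 → Jan 6, 2274: 365 days.
Jan 6, 2274 → Jan 6, 2275: 365 days.
Jan 6, 2275 → Jan 6, 2276: 365 days.
Jan 6, 2276 → Jan 6, 2277: 366 days (Feb 29, 2276 is in that span).
Jan 6, 2277 → Jan 6, 2278: 365 days.
Jan 6, 2278 → Jan 6, 2279: 365 days.
Jan 6, 2279 → Jan 6, 2280: 365 days.
Jan 6, 2280 → Jan 6, 2281: 366 days (Feb 29, 2280 is in that span).
Jan 6, 2281 → Jan 6, 2282: 365 days.
Jan 6, 2282 → Feb 6, 2282: 31 days (January has 31).
Feb 6, 2282 → Mar 6, 2282: 28 days (February has 28).
Mar 6, 2282 → Apr 6, 2282: 31 days (March has 31).
Apr 6, 2282 → Apr 15, 2282: 9 days.
Total: 7769 days.

7769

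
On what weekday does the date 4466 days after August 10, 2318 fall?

Saturday

First find the weekday of Aug 10, 2318. Doomsday rule: the anchor day for the 2300s is Wednesday. For year 18: 18÷12 = 1 r 6, and 6÷4 = 1, so 1+6+1 = 8.
Wednesday + 8 ≡ Thursday — that's 2318's doomsday.
In August the doomsday date is Aug 8.
Aug 10 is 2 days after Aug 8; 2 mod 7 = 2, so Thursday + 2 = Saturday.
4466 mod 7 = 0, so 4466 days after a Saturday is Saturday + 0 = Saturday.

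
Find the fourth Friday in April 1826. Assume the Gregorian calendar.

April 1, 1826 is a Saturday.
The first Friday is therefore April 7 (6 days later).
The fourth Friday is 7 + 3×7 = April 28.

April 28, 1826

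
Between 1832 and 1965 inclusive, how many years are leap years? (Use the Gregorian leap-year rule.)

Multiples of 4 in [1832,1965]: 34.
Of those, multiples of 100: 1 (not leap unless ÷400).
Multiples of 400: 0.
Leap years = 34 − 1 + 0 = 33.

33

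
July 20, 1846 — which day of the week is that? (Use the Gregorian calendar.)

Doomsday rule: the anchor day for the 1800s is Friday. For year 46: 46÷12 = 3 r 10, and 10÷4 = 2, so 3+10+2 = 15.
Friday + 15 ≡ Saturday — that's 1846's doomsday.
In July the doomsday date is Jul 11.
Jul 20 is 9 days after Jul 11; 9 mod 7 = 2, so Saturday + 2 = Monday.

Monday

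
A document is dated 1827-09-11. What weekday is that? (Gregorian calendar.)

Doomsday rule: the anchor day for the 1800s is Friday. For year 27: 27÷12 = 2 r 3, and 3÷4 = 0, so 2+3+0 = 5.
Friday + 5 ≡ Wednesday — that's 1827's doomsday.
In September the doomsday date is Sep 5.
Sep 11 is 6 days after Sep 5; 6 mod 7 = 6, so Wednesday + 6 = Tuesday.

Tuesday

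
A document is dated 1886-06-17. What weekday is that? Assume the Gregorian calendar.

Doomsday rule: the anchor day for the 1800s is Friday. For year 86: 86÷12 = 7 r 2, and 2÷4 = 0, so 7+2+0 = 9.
Friday + 9 ≡ Sunday — that's 1886's doomsday.
In June the doomsday date is Jun 6.
Jun 17 is 11 days after Jun 6; 11 mod 7 = 4, so Sunday + 4 = Thursday.

Thursday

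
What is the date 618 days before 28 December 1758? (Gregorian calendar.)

April 19, 1757

−365 (one year) → Dec 28, 1757 (253 left).
−28 → Nov 30, 1757 (end of Nov, 30 days; 225 left).
−30 → Oct 31, 1757 (end of Oct, 31 days; 195 left).
−31 → Sep 30, 1757 (end of Sep, 30 days; 164 left).
−30 → Aug 31, 1757 (end of Aug, 31 days; 134 left).
−31 → Jul 31, 1757 (end of Jul, 31 days; 103 left).
−31 → Jun 30, 1757 (end of Jun, 30 days; 72 left).
−30 → May 31, 1757 (end of May, 31 days; 42 left).
−31 → Apr 30, 1757 (end of Apr, 30 days; 11 left).
−11 → Apr 19, 1757.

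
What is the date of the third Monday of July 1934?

July 16, 1934

July 1, 1934 is a Sunday.
The first Monday is therefore July 2 (1 days later).
The third Monday is 2 + 2×7 = July 16.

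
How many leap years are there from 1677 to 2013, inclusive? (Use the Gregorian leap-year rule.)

Multiples of 4 in [1677,2013]: 84.
Of those, multiples of 100: 4 (not leap unless ÷400).
Multiples of 400: 1.
Leap years = 84 − 4 + 1 = 81.

81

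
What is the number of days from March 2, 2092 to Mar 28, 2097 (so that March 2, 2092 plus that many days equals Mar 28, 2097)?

1852

Mar 2, 2092 → Mar 2, 2093: 365 days.
Mar 2, 2093 → Mar 2, 2094: 365 days.
Mar 2, 2094 → Mar 2, 2095: 365 days.
Mar 2, 2095 → Mar 2, 2096: 366 days (Feb 29, 2096 is in that span).
Mar 2, 2096 → Apr 2, 2096: 31 days (March has 31).
Apr 2, 2096 → May 2, 2096: 30 days (April has 30).
May 2, 2096 → Jun 2, 2096: 31 days (May has 31).
Jun 2, 2096 → Jul 2, 2096: 30 days (June has 30).
Jul 2, 2096 → Aug 2, 2096: 31 days (July has 31).
Aug 2, 2096 → Sep 2, 2096: 31 days (August has 31).
Sep 2, 2096 → Oct 2, 2096: 30 days (September has 30).
Oct 2, 2096 → Nov 2, 2096: 31 days (October has 31).
Nov 2, 2096 → Dec 2, 2096: 30 days (November has 30).
Dec 2, 2096 → Jan 2, 2097: 31 days (December has 31).
Jan 2, 2097 → Feb 2, 2097: 31 days (January has 31).
Feb 2, 2097 → Mar 2, 2097: 28 days (February has 28).
Mar 2, 2097 → Mar 28, 2097: 26 days.
Total: 1852 days.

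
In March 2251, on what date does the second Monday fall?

March 1, 2251 is a Saturday.
The first Monday is therefore March 3 (2 days later).
The second Monday is 3 + 1×7 = March 10.

March 10, 2251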